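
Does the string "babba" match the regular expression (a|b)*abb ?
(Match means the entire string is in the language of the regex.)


|string| = 5; first = 'b'; last = 'a'

No, "babba" does not match (a|b)*abb


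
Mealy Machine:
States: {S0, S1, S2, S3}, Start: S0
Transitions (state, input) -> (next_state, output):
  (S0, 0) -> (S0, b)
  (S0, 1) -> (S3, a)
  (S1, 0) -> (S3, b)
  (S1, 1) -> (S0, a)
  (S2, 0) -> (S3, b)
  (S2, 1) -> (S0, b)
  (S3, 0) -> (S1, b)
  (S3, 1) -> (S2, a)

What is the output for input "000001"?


Step-by-step:
  (S0, 0) -> (S0, b)
  (S0, 0) -> (S0, b)
  (S0, 0) -> (S0, b)
  (S0, 0) -> (S0, b)
  (S0, 0) -> (S0, b)
  (S0, 1) -> (S3, a)

"bbbbba"


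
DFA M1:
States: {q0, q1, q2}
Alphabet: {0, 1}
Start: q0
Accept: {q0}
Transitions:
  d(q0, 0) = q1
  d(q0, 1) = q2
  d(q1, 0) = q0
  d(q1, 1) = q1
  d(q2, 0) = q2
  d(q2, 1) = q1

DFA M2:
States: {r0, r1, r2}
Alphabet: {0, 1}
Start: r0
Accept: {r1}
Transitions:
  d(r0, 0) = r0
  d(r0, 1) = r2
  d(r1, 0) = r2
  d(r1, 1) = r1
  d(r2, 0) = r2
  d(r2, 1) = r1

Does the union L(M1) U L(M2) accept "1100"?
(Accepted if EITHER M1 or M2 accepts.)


M1: final=q1 accepted=False
M2: final=r2 accepted=False

No, union rejects (neither accepts)


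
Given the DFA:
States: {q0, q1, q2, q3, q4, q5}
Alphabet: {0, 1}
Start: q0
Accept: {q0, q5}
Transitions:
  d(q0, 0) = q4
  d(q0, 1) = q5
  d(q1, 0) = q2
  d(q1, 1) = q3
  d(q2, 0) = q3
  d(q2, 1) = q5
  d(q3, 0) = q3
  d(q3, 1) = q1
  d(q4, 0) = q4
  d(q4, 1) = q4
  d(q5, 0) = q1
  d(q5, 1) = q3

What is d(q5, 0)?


Looking up transition d(q5, 0)

q1


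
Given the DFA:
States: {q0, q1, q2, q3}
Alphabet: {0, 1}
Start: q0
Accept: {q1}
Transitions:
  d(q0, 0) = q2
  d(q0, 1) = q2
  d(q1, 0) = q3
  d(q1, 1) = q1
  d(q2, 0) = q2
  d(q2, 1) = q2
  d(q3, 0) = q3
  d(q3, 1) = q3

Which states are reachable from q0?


BFS from q0:
  layer 0: {q0}
  layer 1: {q2}

{q0, q2}


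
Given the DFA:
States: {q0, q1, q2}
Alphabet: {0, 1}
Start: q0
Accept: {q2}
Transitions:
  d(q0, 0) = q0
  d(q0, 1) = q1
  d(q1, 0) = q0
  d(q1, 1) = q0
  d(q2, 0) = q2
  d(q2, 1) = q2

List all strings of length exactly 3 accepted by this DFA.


All strings of length 3: 8 total
Accepted: 0

None


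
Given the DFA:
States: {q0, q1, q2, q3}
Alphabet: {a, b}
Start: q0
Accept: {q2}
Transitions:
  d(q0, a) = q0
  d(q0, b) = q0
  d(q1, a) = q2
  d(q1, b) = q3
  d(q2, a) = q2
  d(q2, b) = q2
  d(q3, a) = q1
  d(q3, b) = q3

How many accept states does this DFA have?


Accept states listed: {q2}
Counting: q2(1)

1


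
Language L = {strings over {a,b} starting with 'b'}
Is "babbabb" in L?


first symbol = 'b'

Yes, "babbabb" is in L


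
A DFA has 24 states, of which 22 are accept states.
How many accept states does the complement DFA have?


Complement swaps accept and non-accept states.
24 - 22 = 2

2


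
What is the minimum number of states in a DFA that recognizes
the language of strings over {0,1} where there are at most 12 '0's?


States: count = 0, 1, ..., 12 (all accepting; 13 states), plus a dead state for count > 12.
Total: 13 + 1 = 14.

14


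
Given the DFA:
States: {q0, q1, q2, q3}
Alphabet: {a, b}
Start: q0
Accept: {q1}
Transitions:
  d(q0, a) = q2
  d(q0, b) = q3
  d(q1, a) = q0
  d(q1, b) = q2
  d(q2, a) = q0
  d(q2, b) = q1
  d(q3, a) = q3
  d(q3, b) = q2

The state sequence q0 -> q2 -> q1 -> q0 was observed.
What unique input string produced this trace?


Trace back each transition to find the symbol:
  q0 --[a]--> q2
  q2 --[b]--> q1
  q1 --[a]--> q0

"aba"


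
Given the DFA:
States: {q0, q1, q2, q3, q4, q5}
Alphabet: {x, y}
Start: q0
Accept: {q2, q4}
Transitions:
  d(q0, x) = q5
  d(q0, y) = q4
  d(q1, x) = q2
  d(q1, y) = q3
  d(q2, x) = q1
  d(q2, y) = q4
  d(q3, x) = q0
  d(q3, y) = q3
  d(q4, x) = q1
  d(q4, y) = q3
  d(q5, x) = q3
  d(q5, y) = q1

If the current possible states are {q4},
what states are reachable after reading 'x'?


Apply transition on 'x' from each current state:
  d(q4, x) = q1

{q1}


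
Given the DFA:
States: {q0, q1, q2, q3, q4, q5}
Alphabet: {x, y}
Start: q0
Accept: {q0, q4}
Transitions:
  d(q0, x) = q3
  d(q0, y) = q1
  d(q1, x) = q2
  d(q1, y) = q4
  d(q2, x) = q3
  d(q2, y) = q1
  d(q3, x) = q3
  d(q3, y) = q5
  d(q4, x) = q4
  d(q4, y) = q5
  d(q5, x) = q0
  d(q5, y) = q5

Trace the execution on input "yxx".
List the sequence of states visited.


Input: yxx
d(q0, y) = q1
d(q1, x) = q2
d(q2, x) = q3


q0 -> q1 -> q2 -> q3


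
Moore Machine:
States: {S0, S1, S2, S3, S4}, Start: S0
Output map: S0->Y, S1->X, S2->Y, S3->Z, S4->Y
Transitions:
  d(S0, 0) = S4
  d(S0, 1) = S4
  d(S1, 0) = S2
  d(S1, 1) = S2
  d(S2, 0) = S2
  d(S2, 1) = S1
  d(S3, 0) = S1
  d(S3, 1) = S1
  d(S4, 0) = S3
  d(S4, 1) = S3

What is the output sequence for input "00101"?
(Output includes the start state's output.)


Start: S0 (output Y)
  --0--> S4 (output Y)
  --0--> S3 (output Z)
  --1--> S1 (output X)
  --0--> S2 (output Y)
  --1--> S1 (output X)

"YYZXYX"


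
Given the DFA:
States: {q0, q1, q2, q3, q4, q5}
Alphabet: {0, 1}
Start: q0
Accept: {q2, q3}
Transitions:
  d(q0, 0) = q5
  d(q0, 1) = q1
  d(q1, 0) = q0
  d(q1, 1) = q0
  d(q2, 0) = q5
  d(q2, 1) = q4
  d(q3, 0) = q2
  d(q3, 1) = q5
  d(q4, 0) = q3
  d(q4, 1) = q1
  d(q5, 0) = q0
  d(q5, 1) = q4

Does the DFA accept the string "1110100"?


Trace: q0 -> q1 -> q0 -> q1 -> q0 -> q1 -> q0 -> q5
Final state: q5
Accept states: {q2, q3}

No, rejected (final state q5 is not an accept state)


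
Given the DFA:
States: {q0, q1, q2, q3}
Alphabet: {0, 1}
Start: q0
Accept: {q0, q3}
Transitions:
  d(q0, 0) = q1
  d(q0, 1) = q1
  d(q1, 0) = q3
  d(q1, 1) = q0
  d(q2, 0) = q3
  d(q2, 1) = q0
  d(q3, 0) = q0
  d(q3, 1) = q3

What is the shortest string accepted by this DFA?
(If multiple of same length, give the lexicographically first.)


BFS by string length (lex-first path to each state shown):
  len 0: q0<-""
Found accept state at length 0.

"" (empty string)


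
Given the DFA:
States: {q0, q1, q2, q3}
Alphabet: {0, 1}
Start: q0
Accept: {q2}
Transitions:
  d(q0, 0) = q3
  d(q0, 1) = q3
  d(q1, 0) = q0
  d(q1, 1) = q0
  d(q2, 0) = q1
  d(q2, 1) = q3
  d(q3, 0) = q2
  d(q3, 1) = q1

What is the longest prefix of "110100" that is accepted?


Run the DFA, marking each prefix where the state is accepting:
  "" -> q0 [reject]
  "1" -> q3 [reject]
  "11" -> q1 [reject]
  "110" -> q0 [reject]
  "1101" -> q3 [reject]
  "11010" -> q2 [accept]
  "110100" -> q1 [reject]

"11010"


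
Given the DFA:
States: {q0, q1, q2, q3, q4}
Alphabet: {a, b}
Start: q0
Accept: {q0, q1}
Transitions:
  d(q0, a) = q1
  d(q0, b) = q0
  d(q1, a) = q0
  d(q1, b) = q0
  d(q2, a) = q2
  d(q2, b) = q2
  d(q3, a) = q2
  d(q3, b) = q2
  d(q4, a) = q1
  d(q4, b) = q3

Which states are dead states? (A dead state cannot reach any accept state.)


Forward reachability from each state:
  q0 -> reaches accept state q0 (live)
  q1 -> reaches accept state q0 (live)
  q2 -> reaches {q2}, no accept state (dead)
  q3 -> reaches {q2, q3}, no accept state (dead)
  q4 -> reaches accept state q0 (live)

{q2, q3}


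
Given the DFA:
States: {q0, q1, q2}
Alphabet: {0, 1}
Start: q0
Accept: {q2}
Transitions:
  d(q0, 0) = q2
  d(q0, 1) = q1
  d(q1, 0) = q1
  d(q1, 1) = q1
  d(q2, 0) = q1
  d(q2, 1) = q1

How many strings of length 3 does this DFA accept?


Enumerating all length-3 strings:
  "000" -> q1 [reject]
  "001" -> q1 [reject]
  "010" -> q1 [reject]
  "011" -> q1 [reject]
  "100" -> q1 [reject]
  "101" -> q1 [reject]
  "110" -> q1 [reject]
  "111" -> q1 [reject]

0 out of 8


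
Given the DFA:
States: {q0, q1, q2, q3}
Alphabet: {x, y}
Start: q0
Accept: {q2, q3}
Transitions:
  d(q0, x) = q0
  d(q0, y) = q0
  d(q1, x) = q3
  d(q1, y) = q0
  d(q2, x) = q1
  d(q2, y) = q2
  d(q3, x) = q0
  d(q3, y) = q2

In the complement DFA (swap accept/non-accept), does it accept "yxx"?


Trace: q0 -> q0 -> q0 -> q0
Final: q0
Original accept: {q2, q3}
Complement: q0 is not in original accept

Yes, complement accepts (original rejects)


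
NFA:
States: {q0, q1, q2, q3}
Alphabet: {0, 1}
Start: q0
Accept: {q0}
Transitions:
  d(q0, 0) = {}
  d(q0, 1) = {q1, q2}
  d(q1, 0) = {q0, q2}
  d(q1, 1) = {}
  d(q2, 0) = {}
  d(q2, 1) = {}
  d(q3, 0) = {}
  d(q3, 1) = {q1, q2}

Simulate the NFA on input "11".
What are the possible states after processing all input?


Start: {q0}
  --1--> {q1, q2}
  --1--> {}

{} (empty set, no valid transitions)


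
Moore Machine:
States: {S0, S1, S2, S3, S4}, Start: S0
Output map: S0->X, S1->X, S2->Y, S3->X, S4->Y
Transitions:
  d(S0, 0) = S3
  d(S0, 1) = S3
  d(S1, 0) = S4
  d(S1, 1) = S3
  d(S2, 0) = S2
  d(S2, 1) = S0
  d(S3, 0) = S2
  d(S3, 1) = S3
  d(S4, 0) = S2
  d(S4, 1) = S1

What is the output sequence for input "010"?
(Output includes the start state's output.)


Start: S0 (output X)
  --0--> S3 (output X)
  --1--> S3 (output X)
  --0--> S2 (output Y)

"XXXY"


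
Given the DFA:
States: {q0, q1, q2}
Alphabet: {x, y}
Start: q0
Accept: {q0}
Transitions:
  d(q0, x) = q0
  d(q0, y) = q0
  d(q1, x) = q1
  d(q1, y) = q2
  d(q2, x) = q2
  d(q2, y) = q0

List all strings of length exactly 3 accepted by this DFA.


All strings of length 3: 8 total
Accepted: 8

"xxx", "xxy", "xyx", "xyy", "yxx", "yxy", "yyx", "yyy"


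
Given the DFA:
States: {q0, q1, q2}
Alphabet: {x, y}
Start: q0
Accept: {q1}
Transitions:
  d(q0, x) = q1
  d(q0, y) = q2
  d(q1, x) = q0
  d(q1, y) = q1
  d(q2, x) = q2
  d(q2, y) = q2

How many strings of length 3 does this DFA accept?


Enumerating all length-3 strings:
  "xxx" -> q1 [accept]
  "xxy" -> q2 [reject]
  "xyx" -> q0 [reject]
  "xyy" -> q1 [accept]
  "yxx" -> q2 [reject]
  "yxy" -> q2 [reject]
  "yyx" -> q2 [reject]
  "yyy" -> q2 [reject]

2 out of 8


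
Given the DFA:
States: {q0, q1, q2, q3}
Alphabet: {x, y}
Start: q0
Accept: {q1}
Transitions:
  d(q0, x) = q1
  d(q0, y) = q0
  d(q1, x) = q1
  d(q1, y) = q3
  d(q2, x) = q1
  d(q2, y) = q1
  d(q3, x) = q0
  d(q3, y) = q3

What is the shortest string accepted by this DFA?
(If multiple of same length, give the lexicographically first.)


BFS by string length (lex-first path to each state shown):
  len 0: q0<-""
  len 1: q0<-"y", q1<-"x"
Found accept state at length 1.

"x"


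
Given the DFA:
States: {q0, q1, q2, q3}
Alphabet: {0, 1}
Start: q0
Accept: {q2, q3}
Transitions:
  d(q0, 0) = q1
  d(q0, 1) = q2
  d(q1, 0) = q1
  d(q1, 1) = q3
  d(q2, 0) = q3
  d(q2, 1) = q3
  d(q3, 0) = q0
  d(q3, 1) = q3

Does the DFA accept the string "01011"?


Trace: q0 -> q1 -> q3 -> q0 -> q2 -> q3
Final state: q3
Accept states: {q2, q3}

Yes, accepted (final state q3 is an accept state)


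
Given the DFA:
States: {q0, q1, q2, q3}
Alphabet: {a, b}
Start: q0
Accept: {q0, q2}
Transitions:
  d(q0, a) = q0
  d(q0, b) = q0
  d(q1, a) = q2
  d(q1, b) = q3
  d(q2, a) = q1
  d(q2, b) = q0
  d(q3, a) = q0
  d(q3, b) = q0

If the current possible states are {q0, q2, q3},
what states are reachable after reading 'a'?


Apply transition on 'a' from each current state:
  d(q0, a) = q0
  d(q2, a) = q1
  d(q3, a) = q0

{q0, q1}


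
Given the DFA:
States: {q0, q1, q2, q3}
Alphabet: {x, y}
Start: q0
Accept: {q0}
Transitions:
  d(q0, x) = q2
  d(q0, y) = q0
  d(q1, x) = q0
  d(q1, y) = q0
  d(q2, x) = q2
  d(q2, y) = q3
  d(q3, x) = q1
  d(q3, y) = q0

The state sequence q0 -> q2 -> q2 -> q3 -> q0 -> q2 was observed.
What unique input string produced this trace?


Trace back each transition to find the symbol:
  q0 --[x]--> q2
  q2 --[x]--> q2
  q2 --[y]--> q3
  q3 --[y]--> q0
  q0 --[x]--> q2

"xxyyx"


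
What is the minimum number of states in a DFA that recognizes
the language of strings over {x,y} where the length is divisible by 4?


States track (length) mod 4.
Need 4 states: one per remainder 0..3; accept = remainder 0.

4


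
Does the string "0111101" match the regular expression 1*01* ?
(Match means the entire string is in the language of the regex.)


|string| = 7; first = '0'; last = '1'

No, "0111101" does not match 1*01*


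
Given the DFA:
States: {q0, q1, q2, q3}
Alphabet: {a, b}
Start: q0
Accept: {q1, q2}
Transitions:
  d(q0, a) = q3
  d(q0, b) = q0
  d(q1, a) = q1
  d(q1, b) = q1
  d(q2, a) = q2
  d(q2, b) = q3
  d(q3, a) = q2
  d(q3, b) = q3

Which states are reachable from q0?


BFS from q0:
  layer 0: {q0}
  layer 1: {q3}
  layer 2: {q2}

{q0, q2, q3}


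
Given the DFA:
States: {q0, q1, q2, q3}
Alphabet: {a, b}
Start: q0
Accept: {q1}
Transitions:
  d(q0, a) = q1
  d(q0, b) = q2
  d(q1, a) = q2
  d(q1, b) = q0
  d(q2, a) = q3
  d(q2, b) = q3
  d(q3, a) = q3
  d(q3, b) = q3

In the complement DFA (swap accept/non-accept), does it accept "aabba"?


Trace: q0 -> q1 -> q2 -> q3 -> q3 -> q3
Final: q3
Original accept: {q1}
Complement: q3 is not in original accept

Yes, complement accepts (original rejects)


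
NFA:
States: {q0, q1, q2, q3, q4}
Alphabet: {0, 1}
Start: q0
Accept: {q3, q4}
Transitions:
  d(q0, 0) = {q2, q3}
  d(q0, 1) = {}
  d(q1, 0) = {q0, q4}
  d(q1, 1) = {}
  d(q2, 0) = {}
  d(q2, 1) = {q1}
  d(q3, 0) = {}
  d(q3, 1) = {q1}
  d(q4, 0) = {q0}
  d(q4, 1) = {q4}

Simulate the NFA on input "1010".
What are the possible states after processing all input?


Start: {q0}
  --1--> {}
  --0--> {}
  --1--> {}
  --0--> {}

{} (empty set, no valid transitions)


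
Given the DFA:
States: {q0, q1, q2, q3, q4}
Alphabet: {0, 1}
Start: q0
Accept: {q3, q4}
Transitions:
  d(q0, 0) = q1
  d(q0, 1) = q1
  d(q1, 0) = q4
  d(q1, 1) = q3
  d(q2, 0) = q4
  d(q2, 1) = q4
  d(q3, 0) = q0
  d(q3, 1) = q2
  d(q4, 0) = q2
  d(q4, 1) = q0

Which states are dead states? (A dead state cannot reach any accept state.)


Forward reachability from each state:
  q0 -> reaches accept state q3 (live)
  q1 -> reaches accept state q3 (live)
  q2 -> reaches accept state q3 (live)
  q3 -> reaches accept state q3 (live)
  q4 -> reaches accept state q3 (live)

None (all states can reach an accept state)


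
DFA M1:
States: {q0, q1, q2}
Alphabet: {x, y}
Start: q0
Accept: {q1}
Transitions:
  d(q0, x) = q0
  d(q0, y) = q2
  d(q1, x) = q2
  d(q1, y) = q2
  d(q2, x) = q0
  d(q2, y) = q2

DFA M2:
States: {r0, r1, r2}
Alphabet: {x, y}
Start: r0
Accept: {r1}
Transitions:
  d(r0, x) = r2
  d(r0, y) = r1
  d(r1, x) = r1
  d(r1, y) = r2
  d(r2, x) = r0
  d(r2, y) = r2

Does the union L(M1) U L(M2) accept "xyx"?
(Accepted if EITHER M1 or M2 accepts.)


M1: final=q0 accepted=False
M2: final=r0 accepted=False

No, union rejects (neither accepts)


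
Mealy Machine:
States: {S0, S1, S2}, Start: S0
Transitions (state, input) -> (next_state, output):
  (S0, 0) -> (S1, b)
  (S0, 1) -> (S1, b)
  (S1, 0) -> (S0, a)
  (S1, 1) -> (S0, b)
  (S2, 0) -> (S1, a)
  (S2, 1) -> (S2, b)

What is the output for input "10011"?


Step-by-step:
  (S0, 1) -> (S1, b)
  (S1, 0) -> (S0, a)
  (S0, 0) -> (S1, b)
  (S1, 1) -> (S0, b)
  (S0, 1) -> (S1, b)

"babbb"


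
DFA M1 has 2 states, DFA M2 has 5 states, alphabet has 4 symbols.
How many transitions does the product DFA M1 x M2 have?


Product DFA has 2 * 5 = 10 states.
Each has 4 transitions: 10 * 4 = 40

40


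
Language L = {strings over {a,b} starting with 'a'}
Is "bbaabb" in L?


first symbol = 'b'

No, "bbaabb" is not in L


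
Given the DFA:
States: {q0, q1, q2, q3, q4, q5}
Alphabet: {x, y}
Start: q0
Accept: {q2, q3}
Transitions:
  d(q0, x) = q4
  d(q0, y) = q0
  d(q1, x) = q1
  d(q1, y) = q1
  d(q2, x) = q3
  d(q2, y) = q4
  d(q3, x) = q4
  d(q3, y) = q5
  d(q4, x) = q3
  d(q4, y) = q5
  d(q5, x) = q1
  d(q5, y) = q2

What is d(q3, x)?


Looking up transition d(q3, x)

q4


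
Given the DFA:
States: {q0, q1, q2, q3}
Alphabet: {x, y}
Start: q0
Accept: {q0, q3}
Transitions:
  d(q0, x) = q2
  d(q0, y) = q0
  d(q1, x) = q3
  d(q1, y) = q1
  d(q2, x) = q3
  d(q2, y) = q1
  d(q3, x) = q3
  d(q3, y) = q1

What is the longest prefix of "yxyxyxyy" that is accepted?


Run the DFA, marking each prefix where the state is accepting:
  "" -> q0 [accept]
  "y" -> q0 [accept]
  "yx" -> q2 [reject]
  "yxy" -> q1 [reject]
  "yxyx" -> q3 [accept]
  "yxyxy" -> q1 [reject]
  "yxyxyx" -> q3 [accept]
  "yxyxyxy" -> q1 [reject]
  "yxyxyxyy" -> q1 [reject]

"yxyxyx"


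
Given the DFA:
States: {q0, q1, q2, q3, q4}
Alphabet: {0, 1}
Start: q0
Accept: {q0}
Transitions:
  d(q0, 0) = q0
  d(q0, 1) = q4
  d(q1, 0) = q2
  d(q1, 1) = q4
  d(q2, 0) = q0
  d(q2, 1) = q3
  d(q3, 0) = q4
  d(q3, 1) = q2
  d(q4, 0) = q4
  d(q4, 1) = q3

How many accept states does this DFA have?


Accept states listed: {q0}
Counting: q0(1)

1


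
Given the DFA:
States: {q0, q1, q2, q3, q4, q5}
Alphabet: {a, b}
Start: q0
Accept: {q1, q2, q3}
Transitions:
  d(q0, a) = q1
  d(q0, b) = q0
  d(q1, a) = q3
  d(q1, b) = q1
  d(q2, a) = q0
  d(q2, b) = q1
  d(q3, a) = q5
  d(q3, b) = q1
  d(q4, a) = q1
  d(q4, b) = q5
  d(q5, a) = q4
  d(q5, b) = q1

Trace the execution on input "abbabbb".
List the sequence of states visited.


Input: abbabbb
d(q0, a) = q1
d(q1, b) = q1
d(q1, b) = q1
d(q1, a) = q3
d(q3, b) = q1
d(q1, b) = q1
d(q1, b) = q1


q0 -> q1 -> q1 -> q1 -> q3 -> q1 -> q1 -> q1


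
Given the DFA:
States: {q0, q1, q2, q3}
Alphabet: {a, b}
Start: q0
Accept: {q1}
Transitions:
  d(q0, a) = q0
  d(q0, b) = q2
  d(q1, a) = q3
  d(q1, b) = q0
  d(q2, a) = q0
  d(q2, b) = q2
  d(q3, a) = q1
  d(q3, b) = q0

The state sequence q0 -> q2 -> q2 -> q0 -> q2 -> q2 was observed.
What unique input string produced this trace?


Trace back each transition to find the symbol:
  q0 --[b]--> q2
  q2 --[b]--> q2
  q2 --[a]--> q0
  q0 --[b]--> q2
  q2 --[b]--> q2

"bbabb"


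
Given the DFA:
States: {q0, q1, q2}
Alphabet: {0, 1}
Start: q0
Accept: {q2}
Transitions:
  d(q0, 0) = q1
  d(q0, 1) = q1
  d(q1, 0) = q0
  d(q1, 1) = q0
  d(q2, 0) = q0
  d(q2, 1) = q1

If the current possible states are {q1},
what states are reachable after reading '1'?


Apply transition on '1' from each current state:
  d(q1, 1) = q0

{q0}


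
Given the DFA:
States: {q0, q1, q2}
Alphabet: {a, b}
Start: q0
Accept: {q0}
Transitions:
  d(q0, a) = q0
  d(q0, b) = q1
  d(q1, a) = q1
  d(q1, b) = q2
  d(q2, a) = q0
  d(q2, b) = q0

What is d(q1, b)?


Looking up transition d(q1, b)

q2


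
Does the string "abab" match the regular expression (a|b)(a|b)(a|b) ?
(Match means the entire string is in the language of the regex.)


|string| = 4; first = 'a'; last = 'b'

No, "abab" does not match (a|b)(a|b)(a|b)


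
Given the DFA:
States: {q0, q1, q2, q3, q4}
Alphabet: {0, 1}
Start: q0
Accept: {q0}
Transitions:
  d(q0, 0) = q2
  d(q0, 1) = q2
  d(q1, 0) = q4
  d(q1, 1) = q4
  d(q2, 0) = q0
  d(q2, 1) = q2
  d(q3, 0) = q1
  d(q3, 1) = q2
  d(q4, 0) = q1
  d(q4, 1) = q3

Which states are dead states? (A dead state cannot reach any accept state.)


Forward reachability from each state:
  q0 -> reaches accept state q0 (live)
  q1 -> reaches accept state q0 (live)
  q2 -> reaches accept state q0 (live)
  q3 -> reaches accept state q0 (live)
  q4 -> reaches accept state q0 (live)

None (all states can reach an accept state)


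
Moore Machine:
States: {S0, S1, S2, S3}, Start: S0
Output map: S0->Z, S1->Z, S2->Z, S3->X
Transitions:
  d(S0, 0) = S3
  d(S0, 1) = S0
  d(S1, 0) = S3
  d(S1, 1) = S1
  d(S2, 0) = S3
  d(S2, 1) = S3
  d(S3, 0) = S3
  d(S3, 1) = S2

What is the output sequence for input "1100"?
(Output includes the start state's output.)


Start: S0 (output Z)
  --1--> S0 (output Z)
  --1--> S0 (output Z)
  --0--> S3 (output X)
  --0--> S3 (output X)

"ZZZXX"


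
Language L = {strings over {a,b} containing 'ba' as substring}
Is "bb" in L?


'ba' does not occur

No, "bb" is not in L


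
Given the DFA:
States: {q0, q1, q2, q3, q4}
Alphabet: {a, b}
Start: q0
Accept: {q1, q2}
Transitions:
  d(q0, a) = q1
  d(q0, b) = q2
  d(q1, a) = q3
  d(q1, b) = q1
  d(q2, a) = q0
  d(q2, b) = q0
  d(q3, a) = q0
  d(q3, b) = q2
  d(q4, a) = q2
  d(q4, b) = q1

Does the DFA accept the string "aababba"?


Trace: q0 -> q1 -> q3 -> q2 -> q0 -> q2 -> q0 -> q1
Final state: q1
Accept states: {q1, q2}

Yes, accepted (final state q1 is an accept state)


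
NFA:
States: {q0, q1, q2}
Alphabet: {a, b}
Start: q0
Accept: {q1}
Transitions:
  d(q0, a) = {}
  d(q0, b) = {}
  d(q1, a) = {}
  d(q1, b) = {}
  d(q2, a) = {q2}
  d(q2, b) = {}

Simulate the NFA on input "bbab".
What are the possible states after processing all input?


Start: {q0}
  --b--> {}
  --b--> {}
  --a--> {}
  --b--> {}

{} (empty set, no valid transitions)


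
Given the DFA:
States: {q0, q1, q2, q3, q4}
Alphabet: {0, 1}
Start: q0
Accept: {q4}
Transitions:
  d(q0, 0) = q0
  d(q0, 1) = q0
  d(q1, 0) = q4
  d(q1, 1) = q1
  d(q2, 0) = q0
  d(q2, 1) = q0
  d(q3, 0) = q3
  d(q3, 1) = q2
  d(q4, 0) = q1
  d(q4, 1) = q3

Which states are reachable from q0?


BFS from q0:
  layer 0: {q0}

{q0}


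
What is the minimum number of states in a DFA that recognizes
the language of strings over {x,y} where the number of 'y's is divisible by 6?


States track (count of 'y') mod 6.
Need 6 states: one per remainder 0..5; accept = remainder 0.

6


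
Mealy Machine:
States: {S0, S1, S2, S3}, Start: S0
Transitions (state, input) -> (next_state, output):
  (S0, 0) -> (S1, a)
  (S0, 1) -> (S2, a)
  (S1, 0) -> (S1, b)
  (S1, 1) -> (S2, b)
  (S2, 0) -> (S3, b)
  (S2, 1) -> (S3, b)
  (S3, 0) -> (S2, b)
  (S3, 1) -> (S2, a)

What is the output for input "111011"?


Step-by-step:
  (S0, 1) -> (S2, a)
  (S2, 1) -> (S3, b)
  (S3, 1) -> (S2, a)
  (S2, 0) -> (S3, b)
  (S3, 1) -> (S2, a)
  (S2, 1) -> (S3, b)

"ababab"


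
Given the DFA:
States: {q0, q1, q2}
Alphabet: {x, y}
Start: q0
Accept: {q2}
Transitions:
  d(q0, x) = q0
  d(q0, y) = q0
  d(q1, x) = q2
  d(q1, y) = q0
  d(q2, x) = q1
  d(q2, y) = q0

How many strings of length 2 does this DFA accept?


Enumerating all length-2 strings:
  "xx" -> q0 [reject]
  "xy" -> q0 [reject]
  "yx" -> q0 [reject]
  "yy" -> q0 [reject]

0 out of 4


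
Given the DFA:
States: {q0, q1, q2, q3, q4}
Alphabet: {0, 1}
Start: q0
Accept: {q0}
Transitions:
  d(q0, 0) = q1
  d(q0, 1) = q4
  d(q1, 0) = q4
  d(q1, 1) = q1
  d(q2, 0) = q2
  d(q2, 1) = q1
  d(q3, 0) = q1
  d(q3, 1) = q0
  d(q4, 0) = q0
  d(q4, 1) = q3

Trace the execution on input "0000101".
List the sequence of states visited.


Input: 0000101
d(q0, 0) = q1
d(q1, 0) = q4
d(q4, 0) = q0
d(q0, 0) = q1
d(q1, 1) = q1
d(q1, 0) = q4
d(q4, 1) = q3


q0 -> q1 -> q4 -> q0 -> q1 -> q1 -> q4 -> q3


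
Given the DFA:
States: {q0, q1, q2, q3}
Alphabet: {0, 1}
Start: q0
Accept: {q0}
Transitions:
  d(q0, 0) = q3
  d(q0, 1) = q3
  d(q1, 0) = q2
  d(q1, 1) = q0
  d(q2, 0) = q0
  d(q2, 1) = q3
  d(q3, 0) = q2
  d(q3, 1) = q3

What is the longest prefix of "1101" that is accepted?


Run the DFA, marking each prefix where the state is accepting:
  "" -> q0 [accept]
  "1" -> q3 [reject]
  "11" -> q3 [reject]
  "110" -> q2 [reject]
  "1101" -> q3 [reject]

""


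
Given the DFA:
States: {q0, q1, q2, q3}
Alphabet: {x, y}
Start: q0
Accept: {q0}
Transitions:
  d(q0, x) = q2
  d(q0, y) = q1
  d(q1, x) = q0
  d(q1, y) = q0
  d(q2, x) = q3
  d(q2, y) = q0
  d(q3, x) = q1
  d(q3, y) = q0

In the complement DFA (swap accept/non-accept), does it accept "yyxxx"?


Trace: q0 -> q1 -> q0 -> q2 -> q3 -> q1
Final: q1
Original accept: {q0}
Complement: q1 is not in original accept

Yes, complement accepts (original rejects)


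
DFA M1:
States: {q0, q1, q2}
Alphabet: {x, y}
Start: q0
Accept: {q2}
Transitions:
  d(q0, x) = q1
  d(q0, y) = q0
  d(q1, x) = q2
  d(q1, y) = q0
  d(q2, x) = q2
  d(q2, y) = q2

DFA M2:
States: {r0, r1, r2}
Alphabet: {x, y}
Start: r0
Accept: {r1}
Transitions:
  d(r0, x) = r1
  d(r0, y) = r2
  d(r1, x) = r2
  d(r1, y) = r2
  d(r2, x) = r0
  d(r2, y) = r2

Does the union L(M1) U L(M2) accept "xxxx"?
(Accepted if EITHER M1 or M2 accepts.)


M1: final=q2 accepted=True
M2: final=r1 accepted=True

Yes, union accepts


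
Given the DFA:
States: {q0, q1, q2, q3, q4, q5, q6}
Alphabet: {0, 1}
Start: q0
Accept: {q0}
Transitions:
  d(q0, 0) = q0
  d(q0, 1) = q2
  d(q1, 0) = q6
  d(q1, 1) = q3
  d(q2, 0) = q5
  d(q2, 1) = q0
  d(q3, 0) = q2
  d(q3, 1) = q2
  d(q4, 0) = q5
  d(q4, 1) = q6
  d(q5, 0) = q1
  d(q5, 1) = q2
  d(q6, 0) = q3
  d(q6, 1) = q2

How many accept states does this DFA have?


Accept states listed: {q0}
Counting: q0(1)

1


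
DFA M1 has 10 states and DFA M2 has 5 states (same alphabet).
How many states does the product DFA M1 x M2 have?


Product construction pairs every M1 state with every M2 state.
10 * 5 = 50

50


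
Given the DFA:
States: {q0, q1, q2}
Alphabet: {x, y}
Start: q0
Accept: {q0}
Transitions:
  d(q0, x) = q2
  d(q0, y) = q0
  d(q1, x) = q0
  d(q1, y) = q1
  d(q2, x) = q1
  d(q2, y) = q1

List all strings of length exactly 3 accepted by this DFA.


All strings of length 3: 8 total
Accepted: 3

"xxx", "xyx", "yyy"


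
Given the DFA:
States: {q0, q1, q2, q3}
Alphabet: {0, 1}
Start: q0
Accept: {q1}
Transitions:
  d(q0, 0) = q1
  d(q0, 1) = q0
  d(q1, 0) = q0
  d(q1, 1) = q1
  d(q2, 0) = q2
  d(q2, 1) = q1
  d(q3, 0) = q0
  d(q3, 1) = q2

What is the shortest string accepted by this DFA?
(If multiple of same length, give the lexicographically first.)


BFS by string length (lex-first path to each state shown):
  len 0: q0<-""
  len 1: q0<-"1", q1<-"0"
Found accept state at length 1.

"0"


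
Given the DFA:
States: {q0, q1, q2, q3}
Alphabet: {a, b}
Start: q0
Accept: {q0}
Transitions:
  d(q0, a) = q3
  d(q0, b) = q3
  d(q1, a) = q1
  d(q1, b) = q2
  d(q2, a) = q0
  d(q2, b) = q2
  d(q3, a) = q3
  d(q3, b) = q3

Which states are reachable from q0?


BFS from q0:
  layer 0: {q0}
  layer 1: {q3}

{q0, q3}


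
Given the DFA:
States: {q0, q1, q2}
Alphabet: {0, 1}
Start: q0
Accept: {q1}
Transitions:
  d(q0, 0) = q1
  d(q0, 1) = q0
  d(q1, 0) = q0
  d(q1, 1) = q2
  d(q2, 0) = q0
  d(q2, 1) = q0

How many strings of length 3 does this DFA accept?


Enumerating all length-3 strings:
  "000" -> q1 [accept]
  "001" -> q0 [reject]
  "010" -> q0 [reject]
  "011" -> q0 [reject]
  "100" -> q0 [reject]
  "101" -> q2 [reject]
  "110" -> q1 [accept]
  "111" -> q0 [reject]

2 out of 8


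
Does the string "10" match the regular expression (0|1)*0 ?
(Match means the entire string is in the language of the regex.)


|string| = 2; first = '1'; last = '0'

Yes, "10" matches (0|1)*0


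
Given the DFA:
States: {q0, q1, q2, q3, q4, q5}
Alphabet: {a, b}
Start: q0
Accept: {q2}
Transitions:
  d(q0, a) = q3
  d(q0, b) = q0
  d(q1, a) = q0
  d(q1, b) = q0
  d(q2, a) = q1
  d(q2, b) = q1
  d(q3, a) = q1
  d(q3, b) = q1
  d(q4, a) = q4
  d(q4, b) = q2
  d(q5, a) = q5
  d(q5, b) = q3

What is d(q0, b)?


Looking up transition d(q0, b)

q0


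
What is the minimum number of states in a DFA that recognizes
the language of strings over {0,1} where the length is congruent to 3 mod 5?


States track (length) mod 5.
Need 5 states: one per remainder 0..4; accept = remainder 3.

5


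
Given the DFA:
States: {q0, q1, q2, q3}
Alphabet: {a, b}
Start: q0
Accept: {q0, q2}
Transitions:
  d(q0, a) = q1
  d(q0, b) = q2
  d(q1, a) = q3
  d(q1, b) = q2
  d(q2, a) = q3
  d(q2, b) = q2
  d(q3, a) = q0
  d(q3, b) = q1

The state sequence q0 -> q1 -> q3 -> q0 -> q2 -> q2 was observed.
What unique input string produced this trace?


Trace back each transition to find the symbol:
  q0 --[a]--> q1
  q1 --[a]--> q3
  q3 --[a]--> q0
  q0 --[b]--> q2
  q2 --[b]--> q2

"aaabb"


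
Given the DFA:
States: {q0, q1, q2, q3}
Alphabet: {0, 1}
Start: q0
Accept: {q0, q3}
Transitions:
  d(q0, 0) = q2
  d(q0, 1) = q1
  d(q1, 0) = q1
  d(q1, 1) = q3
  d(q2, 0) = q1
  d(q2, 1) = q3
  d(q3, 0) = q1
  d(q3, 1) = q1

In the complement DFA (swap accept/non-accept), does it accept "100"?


Trace: q0 -> q1 -> q1 -> q1
Final: q1
Original accept: {q0, q3}
Complement: q1 is not in original accept

Yes, complement accepts (original rejects)


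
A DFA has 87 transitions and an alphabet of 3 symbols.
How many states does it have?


Each state has exactly one transition per symbol.
states = transitions / |alphabet| = 87 / 3 = 29

29


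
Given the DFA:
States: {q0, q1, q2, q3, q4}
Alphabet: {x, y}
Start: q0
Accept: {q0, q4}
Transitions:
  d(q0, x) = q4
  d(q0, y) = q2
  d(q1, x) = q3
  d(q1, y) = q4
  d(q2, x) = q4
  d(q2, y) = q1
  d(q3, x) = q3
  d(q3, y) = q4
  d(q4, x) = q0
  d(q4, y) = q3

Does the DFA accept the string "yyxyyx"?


Trace: q0 -> q2 -> q1 -> q3 -> q4 -> q3 -> q3
Final state: q3
Accept states: {q0, q4}

No, rejected (final state q3 is not an accept state)


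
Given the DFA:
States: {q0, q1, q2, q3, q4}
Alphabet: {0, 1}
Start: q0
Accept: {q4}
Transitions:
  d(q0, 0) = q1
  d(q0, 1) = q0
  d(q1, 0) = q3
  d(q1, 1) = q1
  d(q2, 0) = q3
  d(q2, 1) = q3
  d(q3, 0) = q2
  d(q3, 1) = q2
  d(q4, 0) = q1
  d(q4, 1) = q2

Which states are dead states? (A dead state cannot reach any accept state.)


Forward reachability from each state:
  q0 -> reaches {q0, q1, q2, q3}, no accept state (dead)
  q1 -> reaches {q1, q2, q3}, no accept state (dead)
  q2 -> reaches {q2, q3}, no accept state (dead)
  q3 -> reaches {q2, q3}, no accept state (dead)
  q4 -> reaches accept state q4 (live)

{q0, q1, q2, q3}


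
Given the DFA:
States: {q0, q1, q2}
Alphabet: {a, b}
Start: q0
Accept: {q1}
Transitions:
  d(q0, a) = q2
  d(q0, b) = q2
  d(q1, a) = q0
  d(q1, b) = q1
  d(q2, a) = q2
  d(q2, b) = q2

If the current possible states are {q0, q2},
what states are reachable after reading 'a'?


Apply transition on 'a' from each current state:
  d(q0, a) = q2
  d(q2, a) = q2

{q2}


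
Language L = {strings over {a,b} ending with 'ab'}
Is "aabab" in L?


last two symbols = 'ab'

Yes, "aabab" is in L


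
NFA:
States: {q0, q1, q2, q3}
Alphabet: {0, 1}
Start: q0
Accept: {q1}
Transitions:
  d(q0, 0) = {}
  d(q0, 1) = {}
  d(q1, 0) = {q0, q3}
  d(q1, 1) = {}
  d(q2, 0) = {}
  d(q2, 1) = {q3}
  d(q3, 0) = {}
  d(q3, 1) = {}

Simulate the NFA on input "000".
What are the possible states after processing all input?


Start: {q0}
  --0--> {}
  --0--> {}
  --0--> {}

{} (empty set, no valid transitions)


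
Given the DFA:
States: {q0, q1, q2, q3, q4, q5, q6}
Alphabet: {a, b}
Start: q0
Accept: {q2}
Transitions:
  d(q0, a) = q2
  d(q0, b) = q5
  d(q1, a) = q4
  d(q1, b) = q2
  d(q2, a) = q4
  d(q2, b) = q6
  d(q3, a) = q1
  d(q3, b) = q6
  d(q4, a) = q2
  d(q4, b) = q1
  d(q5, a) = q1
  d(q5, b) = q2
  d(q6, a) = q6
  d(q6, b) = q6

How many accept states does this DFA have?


Accept states listed: {q2}
Counting: q2(1)

1


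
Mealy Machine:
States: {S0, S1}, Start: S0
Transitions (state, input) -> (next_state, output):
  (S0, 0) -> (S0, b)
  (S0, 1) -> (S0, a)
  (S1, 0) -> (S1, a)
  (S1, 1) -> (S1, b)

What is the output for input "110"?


Step-by-step:
  (S0, 1) -> (S0, a)
  (S0, 1) -> (S0, a)
  (S0, 0) -> (S0, b)

"aab"


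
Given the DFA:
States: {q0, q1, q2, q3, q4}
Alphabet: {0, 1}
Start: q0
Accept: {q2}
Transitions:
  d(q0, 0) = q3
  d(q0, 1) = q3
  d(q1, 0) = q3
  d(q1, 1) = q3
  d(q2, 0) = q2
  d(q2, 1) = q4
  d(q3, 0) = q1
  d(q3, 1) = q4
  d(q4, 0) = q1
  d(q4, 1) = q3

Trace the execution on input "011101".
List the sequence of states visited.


Input: 011101
d(q0, 0) = q3
d(q3, 1) = q4
d(q4, 1) = q3
d(q3, 1) = q4
d(q4, 0) = q1
d(q1, 1) = q3


q0 -> q3 -> q4 -> q3 -> q4 -> q1 -> q3


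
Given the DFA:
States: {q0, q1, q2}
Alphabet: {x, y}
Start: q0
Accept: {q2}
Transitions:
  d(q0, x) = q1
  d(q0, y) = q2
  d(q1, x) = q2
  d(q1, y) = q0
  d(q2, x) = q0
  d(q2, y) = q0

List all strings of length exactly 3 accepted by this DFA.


All strings of length 3: 8 total
Accepted: 3

"xyy", "yxy", "yyy"


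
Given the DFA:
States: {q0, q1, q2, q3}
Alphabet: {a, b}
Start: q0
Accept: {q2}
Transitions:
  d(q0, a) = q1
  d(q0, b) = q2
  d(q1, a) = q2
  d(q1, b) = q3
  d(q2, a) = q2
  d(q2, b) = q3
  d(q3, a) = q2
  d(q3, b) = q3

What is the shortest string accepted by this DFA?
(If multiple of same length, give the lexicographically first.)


BFS by string length (lex-first path to each state shown):
  len 0: q0<-""
  len 1: q1<-"a", q2<-"b"
Found accept state at length 1.

"b"


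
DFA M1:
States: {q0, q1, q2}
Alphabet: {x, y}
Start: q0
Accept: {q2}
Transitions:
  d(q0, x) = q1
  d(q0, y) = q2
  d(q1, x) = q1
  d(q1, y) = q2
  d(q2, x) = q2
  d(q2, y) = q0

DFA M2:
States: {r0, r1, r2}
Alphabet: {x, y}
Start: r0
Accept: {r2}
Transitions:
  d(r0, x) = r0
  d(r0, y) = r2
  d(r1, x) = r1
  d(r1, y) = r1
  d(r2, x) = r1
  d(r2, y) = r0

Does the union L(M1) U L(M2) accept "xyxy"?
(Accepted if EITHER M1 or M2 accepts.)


M1: final=q0 accepted=False
M2: final=r1 accepted=False

No, union rejects (neither accepts)


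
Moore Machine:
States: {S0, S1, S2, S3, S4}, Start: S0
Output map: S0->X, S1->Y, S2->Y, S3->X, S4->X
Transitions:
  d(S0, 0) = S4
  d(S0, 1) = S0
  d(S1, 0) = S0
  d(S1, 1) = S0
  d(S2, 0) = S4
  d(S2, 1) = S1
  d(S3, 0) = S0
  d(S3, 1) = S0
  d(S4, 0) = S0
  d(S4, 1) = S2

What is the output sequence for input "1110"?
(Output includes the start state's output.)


Start: S0 (output X)
  --1--> S0 (output X)
  --1--> S0 (output X)
  --1--> S0 (output X)
  --0--> S4 (output X)

"XXXXX"


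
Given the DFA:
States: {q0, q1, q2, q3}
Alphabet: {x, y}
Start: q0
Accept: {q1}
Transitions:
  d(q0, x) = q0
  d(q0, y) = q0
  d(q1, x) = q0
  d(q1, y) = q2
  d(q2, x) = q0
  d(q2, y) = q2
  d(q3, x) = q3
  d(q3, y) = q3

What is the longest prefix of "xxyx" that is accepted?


Run the DFA, marking each prefix where the state is accepting:
  "" -> q0 [reject]
  "x" -> q0 [reject]
  "xx" -> q0 [reject]
  "xxy" -> q0 [reject]
  "xxyx" -> q0 [reject]

No prefix is accepted


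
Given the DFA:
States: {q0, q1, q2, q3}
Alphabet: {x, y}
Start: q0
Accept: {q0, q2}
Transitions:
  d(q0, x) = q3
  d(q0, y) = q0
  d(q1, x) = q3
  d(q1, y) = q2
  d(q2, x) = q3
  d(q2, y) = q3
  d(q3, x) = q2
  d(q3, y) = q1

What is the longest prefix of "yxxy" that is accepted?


Run the DFA, marking each prefix where the state is accepting:
  "" -> q0 [accept]
  "y" -> q0 [accept]
  "yx" -> q3 [reject]
  "yxx" -> q2 [accept]
  "yxxy" -> q3 [reject]

"yxx"


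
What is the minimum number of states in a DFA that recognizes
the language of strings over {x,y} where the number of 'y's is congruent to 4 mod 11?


States track (count of 'y') mod 11.
Need 11 states: one per remainder 0..10; accept = remainder 4.

11


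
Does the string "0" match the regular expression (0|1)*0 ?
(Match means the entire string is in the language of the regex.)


|string| = 1; first = '0'; last = '0'

Yes, "0" matches (0|1)*0


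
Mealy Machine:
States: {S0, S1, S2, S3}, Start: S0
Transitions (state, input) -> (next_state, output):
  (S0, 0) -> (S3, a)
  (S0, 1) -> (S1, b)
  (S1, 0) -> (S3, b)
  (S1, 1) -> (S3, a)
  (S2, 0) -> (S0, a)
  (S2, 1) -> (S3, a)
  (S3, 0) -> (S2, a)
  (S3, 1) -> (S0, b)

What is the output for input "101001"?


Step-by-step:
  (S0, 1) -> (S1, b)
  (S1, 0) -> (S3, b)
  (S3, 1) -> (S0, b)
  (S0, 0) -> (S3, a)
  (S3, 0) -> (S2, a)
  (S2, 1) -> (S3, a)

"bbbaaa"


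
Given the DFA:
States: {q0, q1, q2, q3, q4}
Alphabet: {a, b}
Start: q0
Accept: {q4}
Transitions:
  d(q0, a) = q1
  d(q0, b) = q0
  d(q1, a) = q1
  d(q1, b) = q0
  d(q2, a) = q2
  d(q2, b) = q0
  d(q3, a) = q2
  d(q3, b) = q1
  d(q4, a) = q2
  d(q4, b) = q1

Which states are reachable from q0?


BFS from q0:
  layer 0: {q0}
  layer 1: {q1}

{q0, q1}


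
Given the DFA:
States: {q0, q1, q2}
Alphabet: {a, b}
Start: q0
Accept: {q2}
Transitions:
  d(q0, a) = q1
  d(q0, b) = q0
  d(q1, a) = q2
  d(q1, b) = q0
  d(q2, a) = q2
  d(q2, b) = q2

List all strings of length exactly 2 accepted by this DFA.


All strings of length 2: 4 total
Accepted: 1

"aa"


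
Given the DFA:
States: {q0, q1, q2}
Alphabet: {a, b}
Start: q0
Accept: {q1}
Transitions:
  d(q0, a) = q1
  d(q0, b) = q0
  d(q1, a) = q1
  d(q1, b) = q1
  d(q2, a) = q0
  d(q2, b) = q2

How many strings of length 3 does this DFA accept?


Enumerating all length-3 strings:
  "aaa" -> q1 [accept]
  "aab" -> q1 [accept]
  "aba" -> q1 [accept]
  "abb" -> q1 [accept]
  "baa" -> q1 [accept]
  "bab" -> q1 [accept]
  "bba" -> q1 [accept]
  "bbb" -> q0 [reject]

7 out of 8


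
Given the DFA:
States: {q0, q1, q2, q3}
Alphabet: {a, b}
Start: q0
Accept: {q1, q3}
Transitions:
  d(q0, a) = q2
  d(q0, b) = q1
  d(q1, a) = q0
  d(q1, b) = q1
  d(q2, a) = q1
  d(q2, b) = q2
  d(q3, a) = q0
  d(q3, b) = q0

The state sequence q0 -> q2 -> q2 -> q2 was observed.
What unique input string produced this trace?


Trace back each transition to find the symbol:
  q0 --[a]--> q2
  q2 --[b]--> q2
  q2 --[b]--> q2

"abb"


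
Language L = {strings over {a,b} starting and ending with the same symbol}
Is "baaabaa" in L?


first = 'b', last = 'a'

No, "baaabaa" is not in L


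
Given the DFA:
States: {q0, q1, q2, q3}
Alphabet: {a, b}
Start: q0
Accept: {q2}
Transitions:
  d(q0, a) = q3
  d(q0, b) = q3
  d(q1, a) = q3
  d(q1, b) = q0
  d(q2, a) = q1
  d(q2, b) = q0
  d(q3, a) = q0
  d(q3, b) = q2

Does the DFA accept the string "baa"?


Trace: q0 -> q3 -> q0 -> q3
Final state: q3
Accept states: {q2}

No, rejected (final state q3 is not an accept state)


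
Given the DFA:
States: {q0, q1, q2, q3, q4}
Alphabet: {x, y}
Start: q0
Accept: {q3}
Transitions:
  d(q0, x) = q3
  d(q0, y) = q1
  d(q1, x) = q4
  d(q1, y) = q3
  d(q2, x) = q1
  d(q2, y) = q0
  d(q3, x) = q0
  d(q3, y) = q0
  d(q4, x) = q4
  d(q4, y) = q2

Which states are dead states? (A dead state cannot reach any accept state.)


Forward reachability from each state:
  q0 -> reaches accept state q3 (live)
  q1 -> reaches accept state q3 (live)
  q2 -> reaches accept state q3 (live)
  q3 -> reaches accept state q3 (live)
  q4 -> reaches accept state q3 (live)

None (all states can reach an accept state)


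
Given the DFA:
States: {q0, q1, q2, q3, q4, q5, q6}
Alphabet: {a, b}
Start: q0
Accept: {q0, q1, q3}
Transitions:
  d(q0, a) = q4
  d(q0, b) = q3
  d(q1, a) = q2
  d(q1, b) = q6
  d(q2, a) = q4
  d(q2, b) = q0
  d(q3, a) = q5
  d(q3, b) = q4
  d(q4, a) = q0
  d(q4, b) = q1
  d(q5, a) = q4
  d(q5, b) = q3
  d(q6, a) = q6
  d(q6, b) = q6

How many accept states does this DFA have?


Accept states listed: {q0, q1, q3}
Counting: q0(1) q1(2) q3(3)

3


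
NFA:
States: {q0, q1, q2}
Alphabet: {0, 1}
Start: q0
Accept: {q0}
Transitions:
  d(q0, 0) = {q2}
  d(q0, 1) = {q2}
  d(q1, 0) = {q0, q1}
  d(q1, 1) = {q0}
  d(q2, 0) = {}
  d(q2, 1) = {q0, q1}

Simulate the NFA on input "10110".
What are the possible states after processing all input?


Start: {q0}
  --1--> {q2}
  --0--> {}
  --1--> {}
  --1--> {}
  --0--> {}

{} (empty set, no valid transitions)


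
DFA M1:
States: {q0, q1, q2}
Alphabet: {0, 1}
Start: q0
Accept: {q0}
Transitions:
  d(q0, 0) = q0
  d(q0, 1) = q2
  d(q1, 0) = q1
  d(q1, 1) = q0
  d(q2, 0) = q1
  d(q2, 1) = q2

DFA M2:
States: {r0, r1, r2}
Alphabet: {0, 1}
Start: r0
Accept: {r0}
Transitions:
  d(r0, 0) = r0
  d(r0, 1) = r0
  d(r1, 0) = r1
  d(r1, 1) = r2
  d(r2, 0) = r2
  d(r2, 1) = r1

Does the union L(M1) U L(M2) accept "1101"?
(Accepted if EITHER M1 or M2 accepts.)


M1: final=q0 accepted=True
M2: final=r0 accepted=True

Yes, union accepts


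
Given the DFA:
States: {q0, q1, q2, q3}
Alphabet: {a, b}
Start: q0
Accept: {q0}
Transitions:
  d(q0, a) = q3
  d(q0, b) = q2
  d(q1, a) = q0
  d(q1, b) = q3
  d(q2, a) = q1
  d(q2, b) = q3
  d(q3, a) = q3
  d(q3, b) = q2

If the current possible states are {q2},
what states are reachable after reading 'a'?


Apply transition on 'a' from each current state:
  d(q2, a) = q1

{q1}


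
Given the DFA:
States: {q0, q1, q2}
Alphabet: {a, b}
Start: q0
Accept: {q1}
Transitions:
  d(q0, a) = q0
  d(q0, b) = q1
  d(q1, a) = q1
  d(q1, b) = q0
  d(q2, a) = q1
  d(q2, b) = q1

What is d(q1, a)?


Looking up transition d(q1, a)

q1


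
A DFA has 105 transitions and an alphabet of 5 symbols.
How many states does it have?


Each state has exactly one transition per symbol.
states = transitions / |alphabet| = 105 / 5 = 21

21


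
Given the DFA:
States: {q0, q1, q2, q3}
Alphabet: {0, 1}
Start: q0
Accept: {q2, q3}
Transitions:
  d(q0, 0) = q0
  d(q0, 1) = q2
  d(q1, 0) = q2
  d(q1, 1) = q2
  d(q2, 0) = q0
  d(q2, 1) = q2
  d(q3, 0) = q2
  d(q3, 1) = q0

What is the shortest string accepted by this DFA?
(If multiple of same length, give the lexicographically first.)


BFS by string length (lex-first path to each state shown):
  len 0: q0<-""
  len 1: q0<-"0", q2<-"1"
Found accept state at length 1.

"1"
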